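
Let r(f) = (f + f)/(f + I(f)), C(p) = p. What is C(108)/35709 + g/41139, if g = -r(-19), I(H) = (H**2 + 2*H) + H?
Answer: 22238866/7345162755 ≈ 0.0030277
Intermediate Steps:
I(H) = H**2 + 3*H
r(f) = 2*f/(f + f*(3 + f)) (r(f) = (f + f)/(f + f*(3 + f)) = (2*f)/(f + f*(3 + f)) = 2*f/(f + f*(3 + f)))
g = 2/15 (g = -2/(4 - 19) = -2/(-15) = -2*(-1)/15 = -1*(-2/15) = 2/15 ≈ 0.13333)
C(108)/35709 + g/41139 = 108/35709 + (2/15)/41139 = 108*(1/35709) + (2/15)*(1/41139) = 36/11903 + 2/617085 = 22238866/7345162755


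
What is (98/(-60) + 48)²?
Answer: 1934881/900 ≈ 2149.9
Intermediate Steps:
(98/(-60) + 48)² = (98*(-1/60) + 48)² = (-49/30 + 48)² = (1391/30)² = 1934881/900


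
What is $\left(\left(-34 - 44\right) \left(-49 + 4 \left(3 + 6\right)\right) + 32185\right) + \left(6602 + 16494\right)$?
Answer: $56295$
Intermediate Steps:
$\left(\left(-34 - 44\right) \left(-49 + 4 \left(3 + 6\right)\right) + 32185\right) + \left(6602 + 16494\right) = \left(- 78 \left(-49 + 4 \cdot 9\right) + 32185\right) + 23096 = \left(- 78 \left(-49 + 36\right) + 32185\right) + 23096 = \left(\left(-78\right) \left(-13\right) + 32185\right) + 23096 = \left(1014 + 32185\right) + 23096 = 33199 + 23096 = 56295$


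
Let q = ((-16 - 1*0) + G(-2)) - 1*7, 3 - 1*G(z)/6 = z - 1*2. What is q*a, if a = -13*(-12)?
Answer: 2964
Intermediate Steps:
G(z) = 30 - 6*z (G(z) = 18 - 6*(z - 1*2) = 18 - 6*(z - 2) = 18 - 6*(-2 + z) = 18 + (12 - 6*z) = 30 - 6*z)
a = 156
q = 19 (q = ((-16 - 1*0) + (30 - 6*(-2))) - 1*7 = ((-16 + 0) + (30 + 12)) - 7 = (-16 + 42) - 7 = 26 - 7 = 19)
q*a = 19*156 = 2964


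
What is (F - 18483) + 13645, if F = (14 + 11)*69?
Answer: -3113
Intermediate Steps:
F = 1725 (F = 25*69 = 1725)
(F - 18483) + 13645 = (1725 - 18483) + 13645 = -16758 + 13645 = -3113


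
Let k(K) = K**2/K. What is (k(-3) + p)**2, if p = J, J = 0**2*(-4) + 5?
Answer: 4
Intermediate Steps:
J = 5 (J = 0*(-4) + 5 = 0 + 5 = 5)
p = 5
k(K) = K
(k(-3) + p)**2 = (-3 + 5)**2 = 2**2 = 4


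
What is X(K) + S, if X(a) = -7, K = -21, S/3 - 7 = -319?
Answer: -943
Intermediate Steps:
S = -936 (S = 21 + 3*(-319) = 21 - 957 = -936)
X(K) + S = -7 - 936 = -943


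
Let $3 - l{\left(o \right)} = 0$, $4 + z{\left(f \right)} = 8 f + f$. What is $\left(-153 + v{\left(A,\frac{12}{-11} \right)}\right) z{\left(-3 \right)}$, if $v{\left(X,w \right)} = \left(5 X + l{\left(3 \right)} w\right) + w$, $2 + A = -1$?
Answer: $\frac{58776}{11} \approx 5343.3$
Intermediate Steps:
$z{\left(f \right)} = -4 + 9 f$ ($z{\left(f \right)} = -4 + \left(8 f + f\right) = -4 + 9 f$)
$A = -3$ ($A = -2 - 1 = -3$)
$l{\left(o \right)} = 3$ ($l{\left(o \right)} = 3 - 0 = 3 + 0 = 3$)
$v{\left(X,w \right)} = 4 w + 5 X$ ($v{\left(X,w \right)} = \left(5 X + 3 w\right) + w = \left(3 w + 5 X\right) + w = 4 w + 5 X$)
$\left(-153 + v{\left(A,\frac{12}{-11} \right)}\right) z{\left(-3 \right)} = \left(-153 + \left(4 \frac{12}{-11} + 5 \left(-3\right)\right)\right) \left(-4 + 9 \left(-3\right)\right) = \left(-153 - \left(15 - 4 \cdot 12 \left(- \frac{1}{11}\right)\right)\right) \left(-4 - 27\right) = \left(-153 + \left(4 \left(- \frac{12}{11}\right) - 15\right)\right) \left(-31\right) = \left(-153 - \frac{213}{11}\right) \left(-31\right) = \left(- \frac{1896}{11}\right) \left(-31\right) = \frac{58776}{11}$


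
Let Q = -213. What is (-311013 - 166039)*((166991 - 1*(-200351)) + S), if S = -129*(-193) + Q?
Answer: -187016787352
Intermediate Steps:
S = 24684 (S = -129*(-193) - 213 = 24897 - 213 = 24684)
(-311013 - 166039)*((166991 - 1*(-200351)) + S) = (-311013 - 166039)*((166991 - 1*(-200351)) + 24684) = -477052*((166991 + 200351) + 24684) = -477052*(367342 + 24684) = -477052*392026 = -187016787352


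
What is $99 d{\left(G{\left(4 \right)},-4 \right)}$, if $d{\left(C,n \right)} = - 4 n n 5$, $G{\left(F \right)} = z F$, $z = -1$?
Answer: $-31680$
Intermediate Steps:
$G{\left(F \right)} = - F$
$d{\left(C,n \right)} = - 20 n^{2}$ ($d{\left(C,n \right)} = - 4 n^{2} \cdot 5 = - 4 \cdot 5 n^{2} = - 20 n^{2}$)
$99 d{\left(G{\left(4 \right)},-4 \right)} = 99 \left(- 20 \left(-4\right)^{2}\right) = 99 \left(\left(-20\right) 16\right) = 99 \left(-320\right) = -31680$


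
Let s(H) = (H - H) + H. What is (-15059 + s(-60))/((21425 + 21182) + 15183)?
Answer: -15119/57790 ≈ -0.26162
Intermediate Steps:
s(H) = H (s(H) = 0 + H = H)
(-15059 + s(-60))/((21425 + 21182) + 15183) = (-15059 - 60)/((21425 + 21182) + 15183) = -15119/(42607 + 15183) = -15119/57790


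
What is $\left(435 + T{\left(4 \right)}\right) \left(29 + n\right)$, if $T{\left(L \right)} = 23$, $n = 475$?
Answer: $230832$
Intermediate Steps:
$\left(435 + T{\left(4 \right)}\right) \left(29 + n\right) = \left(435 + 23\right) \left(29 + 475\right) = 458 \cdot 504 = 230832$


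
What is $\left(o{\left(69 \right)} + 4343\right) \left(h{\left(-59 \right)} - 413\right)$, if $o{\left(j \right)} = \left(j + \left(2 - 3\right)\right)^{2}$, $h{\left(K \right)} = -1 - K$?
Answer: $-3183285$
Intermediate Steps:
$o{\left(j \right)} = \left(-1 + j\right)^{2}$ ($o{\left(j \right)} = \left(j - 1\right)^{2} = \left(-1 + j\right)^{2}$)
$\left(o{\left(69 \right)} + 4343\right) \left(h{\left(-59 \right)} - 413\right) = \left(\left(-1 + 69\right)^{2} + 4343\right) \left(\left(-1 - -59\right) - 413\right) = \left(68^{2} + 4343\right) \left(\left(-1 + 59\right) - 413\right) = \left(4624 + 4343\right) \left(58 - 413\right) = 8967 \left(-355\right) = -3183285$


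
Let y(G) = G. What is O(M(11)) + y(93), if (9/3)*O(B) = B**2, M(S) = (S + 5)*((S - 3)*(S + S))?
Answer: 7930135/3 ≈ 2.6434e+6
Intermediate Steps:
M(S) = 2*S*(-3 + S)*(5 + S) (M(S) = (5 + S)*((-3 + S)*(2*S)) = (5 + S)*(2*S*(-3 + S)) = 2*S*(-3 + S)*(5 + S))
O(B) = B**2/3
O(M(11)) + y(93) = (2*11*(-15 + 11**2 + 2*11))**2/3 + 93 = (2*11*(-15 + 121 + 22))**2/3 + 93 = (2*11*128)**2/3 + 93 = (1/3)*2816**2 + 93 = (1/3)*7929856 + 93 = 7929856/3 + 93 = 7930135/3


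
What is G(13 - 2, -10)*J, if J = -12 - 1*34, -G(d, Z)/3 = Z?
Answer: -1380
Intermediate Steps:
G(d, Z) = -3*Z
J = -46 (J = -12 - 34 = -46)
G(13 - 2, -10)*J = -3*(-10)*(-46) = 30*(-46) = -1380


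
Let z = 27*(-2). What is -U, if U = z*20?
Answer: 1080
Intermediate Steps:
z = -54
U = -1080 (U = -54*20 = -1080)
-U = -1*(-1080) = 1080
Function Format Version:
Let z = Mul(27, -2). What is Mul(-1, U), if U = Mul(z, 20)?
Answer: 1080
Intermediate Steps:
z = -54
U = -1080 (U = Mul(-54, 20) = -1080)
Mul(-1, U) = Mul(-1, -1080) = 1080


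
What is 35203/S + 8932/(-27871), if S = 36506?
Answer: 655071221/1017458726 ≈ 0.64383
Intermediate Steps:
35203/S + 8932/(-27871) = 35203/36506 + 8932/(-27871) = 35203*(1/36506) + 8932*(-1/27871) = 35203/36506 - 8932/27871 = 655071221/1017458726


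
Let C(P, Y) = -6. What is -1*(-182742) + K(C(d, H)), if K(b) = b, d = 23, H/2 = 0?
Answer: 182736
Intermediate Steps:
H = 0 (H = 2*0 = 0)
-1*(-182742) + K(C(d, H)) = -1*(-182742) - 6 = 182742 - 6 = 182736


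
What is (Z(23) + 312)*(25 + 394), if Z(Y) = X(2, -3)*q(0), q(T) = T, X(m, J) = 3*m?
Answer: 130728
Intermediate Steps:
Z(Y) = 0 (Z(Y) = (3*2)*0 = 6*0 = 0)
(Z(23) + 312)*(25 + 394) = (0 + 312)*(25 + 394) = 312*419 = 130728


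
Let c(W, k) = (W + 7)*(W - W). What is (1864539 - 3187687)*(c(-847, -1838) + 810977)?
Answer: -1073042595596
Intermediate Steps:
c(W, k) = 0 (c(W, k) = (7 + W)*0 = 0)
(1864539 - 3187687)*(c(-847, -1838) + 810977) = (1864539 - 3187687)*(0 + 810977) = -1323148*810977 = -1073042595596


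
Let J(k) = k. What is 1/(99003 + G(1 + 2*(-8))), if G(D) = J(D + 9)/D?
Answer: 5/495017 ≈ 1.0101e-5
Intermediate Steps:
G(D) = (9 + D)/D (G(D) = (D + 9)/D = (9 + D)/D)
1/(99003 + G(1 + 2*(-8))) = 1/(99003 + (9 + (1 + 2*(-8)))/(1 + 2*(-8))) = 1/(99003 + (9 + (1 - 16))/(1 - 16)) = 1/(99003 + (9 - 15)/(-15)) = 1/(99003 - 1/15*(-6)) = 1/(99003 + ⅖) = 1/(495017/5) = 5/495017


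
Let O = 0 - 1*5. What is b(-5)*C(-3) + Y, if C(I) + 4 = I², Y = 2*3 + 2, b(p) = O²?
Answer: 133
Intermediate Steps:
O = -5 (O = 0 - 5 = -5)
b(p) = 25 (b(p) = (-5)² = 25)
Y = 8 (Y = 6 + 2 = 8)
C(I) = -4 + I²
b(-5)*C(-3) + Y = 25*(-4 + (-3)²) + 8 = 25*(-4 + 9) + 8 = 25*5 + 8 = 125 + 8 = 133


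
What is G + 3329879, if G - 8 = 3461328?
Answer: 6791215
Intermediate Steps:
G = 3461336 (G = 8 + 3461328 = 3461336)
G + 3329879 = 3461336 + 3329879 = 6791215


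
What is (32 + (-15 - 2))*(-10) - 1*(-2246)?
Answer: 2096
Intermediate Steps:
(32 + (-15 - 2))*(-10) - 1*(-2246) = (32 - 17)*(-10) + 2246 = 15*(-10) + 2246 = -150 + 2246 = 2096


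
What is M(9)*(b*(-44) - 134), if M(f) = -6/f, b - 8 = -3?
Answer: 236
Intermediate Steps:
b = 5 (b = 8 - 3 = 5)
M(9)*(b*(-44) - 134) = (-6/9)*(5*(-44) - 134) = (-6*1/9)*(-220 - 134) = -2/3*(-354) = 236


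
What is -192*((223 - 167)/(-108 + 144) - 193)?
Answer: 110272/3 ≈ 36757.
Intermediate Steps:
-192*((223 - 167)/(-108 + 144) - 193) = -192*(56/36 - 193) = -192*(56*(1/36) - 193) = -192*(14/9 - 193) = -192*(-1723/9) = 110272/3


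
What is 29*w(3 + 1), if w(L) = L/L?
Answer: 29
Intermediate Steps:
w(L) = 1
29*w(3 + 1) = 29*1 = 29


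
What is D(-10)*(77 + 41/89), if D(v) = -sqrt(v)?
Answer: -6894*I*sqrt(10)/89 ≈ -244.95*I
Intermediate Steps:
D(-10)*(77 + 41/89) = (-sqrt(-10))*(77 + 41/89) = (-I*sqrt(10))*(77 + 41*(1/89)) = (-I*sqrt(10))*(77 + 41/89) = -I*sqrt(10)*(6894/89) = -6894*I*sqrt(10)/89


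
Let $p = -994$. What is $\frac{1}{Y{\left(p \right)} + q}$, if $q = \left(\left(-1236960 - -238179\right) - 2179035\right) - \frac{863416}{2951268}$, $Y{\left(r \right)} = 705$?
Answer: $- \frac{737817}{2344126722541} \approx -3.1475 \cdot 10^{-7}$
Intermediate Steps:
$q = - \frac{2344646883526}{737817}$ ($q = \left(\left(-1236960 + 238179\right) - 2179035\right) - \frac{215854}{737817} = \left(-998781 - 2179035\right) - \frac{215854}{737817} = -3177816 - \frac{215854}{737817} = - \frac{2344646883526}{737817} \approx -3.1778 \cdot 10^{6}$)
$\frac{1}{Y{\left(p \right)} + q} = \frac{1}{705 - \frac{2344646883526}{737817}} = \frac{1}{- \frac{2344126722541}{737817}} = - \frac{737817}{2344126722541}$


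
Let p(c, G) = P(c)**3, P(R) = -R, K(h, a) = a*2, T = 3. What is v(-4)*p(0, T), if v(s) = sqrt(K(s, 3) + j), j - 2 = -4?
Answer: 0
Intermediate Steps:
K(h, a) = 2*a
j = -2 (j = 2 - 4 = -2)
v(s) = 2 (v(s) = sqrt(2*3 - 2) = sqrt(6 - 2) = sqrt(4) = 2)
p(c, G) = -c**3 (p(c, G) = (-c)**3 = -c**3)
v(-4)*p(0, T) = 2*(-1*0**3) = 2*(-1*0) = 2*0 = 0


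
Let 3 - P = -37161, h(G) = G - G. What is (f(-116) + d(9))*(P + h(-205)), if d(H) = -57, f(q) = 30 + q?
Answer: -5314452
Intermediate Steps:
h(G) = 0
P = 37164 (P = 3 - 1*(-37161) = 3 + 37161 = 37164)
(f(-116) + d(9))*(P + h(-205)) = ((30 - 116) - 57)*(37164 + 0) = (-86 - 57)*37164 = -143*37164 = -5314452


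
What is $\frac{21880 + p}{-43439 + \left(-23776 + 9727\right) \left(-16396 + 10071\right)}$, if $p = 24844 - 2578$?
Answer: $\frac{22073}{44408243} \approx 0.00049705$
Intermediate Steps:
$p = 22266$ ($p = 24844 - 2578 = 22266$)
$\frac{21880 + p}{-43439 + \left(-23776 + 9727\right) \left(-16396 + 10071\right)} = \frac{21880 + 22266}{-43439 + \left(-23776 + 9727\right) \left(-16396 + 10071\right)} = \frac{44146}{-43439 - -88859925} = \frac{44146}{-43439 + 88859925} = \frac{44146}{88816486} = 44146 \cdot \frac{1}{88816486} = \frac{22073}{44408243}$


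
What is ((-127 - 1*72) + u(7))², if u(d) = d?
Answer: 36864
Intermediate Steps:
((-127 - 1*72) + u(7))² = ((-127 - 1*72) + 7)² = ((-127 - 72) + 7)² = (-199 + 7)² = (-192)² = 36864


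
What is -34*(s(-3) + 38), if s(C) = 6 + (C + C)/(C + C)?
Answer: -1530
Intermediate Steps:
s(C) = 7 (s(C) = 6 + (2*C)/((2*C)) = 6 + (2*C)*(1/(2*C)) = 6 + 1 = 7)
-34*(s(-3) + 38) = -34*(7 + 38) = -34*45 = -1530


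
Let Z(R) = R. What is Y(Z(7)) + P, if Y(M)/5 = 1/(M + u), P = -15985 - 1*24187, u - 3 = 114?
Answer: -4981323/124 ≈ -40172.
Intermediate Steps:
u = 117 (u = 3 + 114 = 117)
P = -40172 (P = -15985 - 24187 = -40172)
Y(M) = 5/(117 + M) (Y(M) = 5/(M + 117) = 5/(117 + M))
Y(Z(7)) + P = 5/(117 + 7) - 40172 = 5/124 - 40172 = -4981323/124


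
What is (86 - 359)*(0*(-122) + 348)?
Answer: -95004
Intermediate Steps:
(86 - 359)*(0*(-122) + 348) = -273*(0 + 348) = -273*348 = -95004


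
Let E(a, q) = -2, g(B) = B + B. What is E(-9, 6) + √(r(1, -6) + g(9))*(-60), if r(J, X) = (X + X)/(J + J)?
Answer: -2 - 120*√3 ≈ -209.85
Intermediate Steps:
g(B) = 2*B
r(J, X) = X/J (r(J, X) = (2*X)/((2*J)) = (2*X)*(1/(2*J)) = X/J)
E(-9, 6) + √(r(1, -6) + g(9))*(-60) = -2 + √(-6/1 + 2*9)*(-60) = -2 + √(-6*1 + 18)*(-60) = -2 + √(-6 + 18)*(-60) = -2 + √12*(-60) = -2 + (2*√3)*(-60) = -2 - 120*√3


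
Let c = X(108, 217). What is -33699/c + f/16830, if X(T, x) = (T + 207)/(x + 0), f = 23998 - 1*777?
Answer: -7103327/306 ≈ -23214.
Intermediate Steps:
f = 23221 (f = 23998 - 777 = 23221)
X(T, x) = (207 + T)/x
c = 45/31 (c = (207 + 108)/217 = (1/217)*315 = 45/31 ≈ 1.4516)
-33699/c + f/16830 = -33699/45/31 + 23221/16830 = -33699*31/45 + 23221*(1/16830) = -348223/15 + 2111/1530 = -7103327/306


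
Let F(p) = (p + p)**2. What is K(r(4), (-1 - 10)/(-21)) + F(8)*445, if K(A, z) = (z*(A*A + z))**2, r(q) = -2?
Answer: 22156367545/194481 ≈ 1.1393e+5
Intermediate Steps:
F(p) = 4*p**2 (F(p) = (2*p)**2 = 4*p**2)
K(A, z) = z**2*(z + A**2)**2 (K(A, z) = (z*(A**2 + z))**2 = (z*(z + A**2))**2 = z**2*(z + A**2)**2)
K(r(4), (-1 - 10)/(-21)) + F(8)*445 = ((-1 - 10)/(-21))**2*((-1 - 10)/(-21) + (-2)**2)**2 + (4*8**2)*445 = (-11*(-1/21))**2*(-11*(-1/21) + 4)**2 + (4*64)*445 = (11/21)**2*(11/21 + 4)**2 + 256*445 = 121*(95/21)**2/441 + 113920 = (121/441)*(9025/441) + 113920 = 1092025/194481 + 113920 = 22156367545/194481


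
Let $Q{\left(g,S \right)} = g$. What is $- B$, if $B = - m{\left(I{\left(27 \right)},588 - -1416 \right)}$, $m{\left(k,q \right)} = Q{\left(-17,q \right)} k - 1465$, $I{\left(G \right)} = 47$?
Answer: $-2264$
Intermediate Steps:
$m{\left(k,q \right)} = -1465 - 17 k$ ($m{\left(k,q \right)} = - 17 k - 1465 = -1465 - 17 k$)
$B = 2264$ ($B = - (-1465 - 799) = \left(-1\right) \left(-2264\right) = 2264$)
$- B = \left(-1\right) 2264 = -2264$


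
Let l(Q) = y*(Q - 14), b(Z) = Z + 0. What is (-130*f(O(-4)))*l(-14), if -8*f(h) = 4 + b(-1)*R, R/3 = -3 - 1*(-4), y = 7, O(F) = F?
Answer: -3185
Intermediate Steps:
b(Z) = Z
l(Q) = -98 + 7*Q (l(Q) = 7*(Q - 14) = 7*(-14 + Q) = -98 + 7*Q)
R = 3 (R = 3*(-3 - 1*(-4)) = 3*(-3 + 4) = 3*1 = 3)
f(h) = -⅛ (f(h) = -(4 - 1*3)/8 = -(4 - 3)/8 = -⅛*1 = -⅛)
(-130*f(O(-4)))*l(-14) = (-130*(-⅛))*(-98 + 7*(-14)) = 65*(-98 - 98)/4 = (65/4)*(-196) = -3185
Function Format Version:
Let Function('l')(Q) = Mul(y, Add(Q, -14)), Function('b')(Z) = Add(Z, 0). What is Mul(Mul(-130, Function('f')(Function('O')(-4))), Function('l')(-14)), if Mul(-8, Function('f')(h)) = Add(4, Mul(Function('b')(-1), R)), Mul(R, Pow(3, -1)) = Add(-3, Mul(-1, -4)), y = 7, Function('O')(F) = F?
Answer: -3185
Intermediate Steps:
Function('b')(Z) = Z
Function('l')(Q) = Add(-98, Mul(7, Q)) (Function('l')(Q) = Mul(7, Add(Q, -14)) = Mul(7, Add(-14, Q)) = Add(-98, Mul(7, Q)))
R = 3 (R = Mul(3, Add(-3, Mul(-1, -4))) = Mul(3, Add(-3, 4)) = Mul(3, 1) = 3)
Function('f')(h) = Rational(-1, 8) (Function('f')(h) = Mul(Rational(-1, 8), Add(4, Mul(-1, 3))) = Mul(Rational(-1, 8), Add(4, -3)) = Mul(Rational(-1, 8), 1) = Rational(-1, 8))
Mul(Mul(-130, Function('f')(Function('O')(-4))), Function('l')(-14)) = Mul(Mul(-130, Rational(-1, 8)), Add(-98, Mul(7, -14))) = Mul(Rational(65, 4), Add(-98, -98)) = Mul(Rational(65, 4), -196) = -3185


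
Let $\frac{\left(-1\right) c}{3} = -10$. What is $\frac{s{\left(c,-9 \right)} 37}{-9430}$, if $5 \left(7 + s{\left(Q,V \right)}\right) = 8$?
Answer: $\frac{999}{47150} \approx 0.021188$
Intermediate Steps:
$c = 30$ ($c = \left(-3\right) \left(-10\right) = 30$)
$s{\left(Q,V \right)} = - \frac{27}{5}$ ($s{\left(Q,V \right)} = -7 + \frac{1}{5} \cdot 8 = -7 + \frac{8}{5} = - \frac{27}{5}$)
$\frac{s{\left(c,-9 \right)} 37}{-9430} = \frac{\left(- \frac{27}{5}\right) 37}{-9430} = \left(- \frac{999}{5}\right) \left(- \frac{1}{9430}\right) = \frac{999}{47150}$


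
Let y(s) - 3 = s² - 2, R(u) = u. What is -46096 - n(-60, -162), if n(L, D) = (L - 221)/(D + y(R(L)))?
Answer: -158523863/3439 ≈ -46096.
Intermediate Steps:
y(s) = 1 + s² (y(s) = 3 + (s² - 2) = 3 + (-2 + s²) = 1 + s²)
n(L, D) = (-221 + L)/(1 + D + L²) (n(L, D) = (L - 221)/(D + (1 + L²)) = (-221 + L)/(1 + D + L²))
-46096 - n(-60, -162) = -46096 - (-221 - 60)/(1 - 162 + (-60)²) = -46096 - (-281)/(1 - 162 + 3600) = -46096 - (-281)/3439 = -46096 - 1*(-281/3439) = -46096 + 281/3439 = -158523863/3439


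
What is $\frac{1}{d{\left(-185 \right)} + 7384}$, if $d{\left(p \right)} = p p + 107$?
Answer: $\frac{1}{41716} \approx 2.3972 \cdot 10^{-5}$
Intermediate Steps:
$d{\left(p \right)} = 107 + p^{2}$ ($d{\left(p \right)} = p^{2} + 107 = 107 + p^{2}$)
$\frac{1}{d{\left(-185 \right)} + 7384} = \frac{1}{\left(107 + \left(-185\right)^{2}\right) + 7384} = \frac{1}{\left(107 + 34225\right) + 7384} = \frac{1}{34332 + 7384} = \frac{1}{41716}$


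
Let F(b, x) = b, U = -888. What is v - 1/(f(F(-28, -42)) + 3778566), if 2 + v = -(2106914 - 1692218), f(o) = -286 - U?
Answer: -1567213411265/3779168 ≈ -4.1470e+5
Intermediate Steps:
f(o) = 602 (f(o) = -286 - 1*(-888) = -286 + 888 = 602)
v = -414698 (v = -2 - (2106914 - 1692218) = -2 - 1*414696 = -2 - 414696 = -414698)
v - 1/(f(F(-28, -42)) + 3778566) = -414698 - 1/(602 + 3778566) = -414698 - 1/3779168 = -1567213411265/3779168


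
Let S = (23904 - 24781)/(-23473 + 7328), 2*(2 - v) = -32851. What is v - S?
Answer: 530442221/32290 ≈ 16427.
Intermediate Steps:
v = 32855/2 (v = 2 - 1/2*(-32851) = 2 + 32851/2 = 32855/2 ≈ 16428.)
S = 877/16145 (S = -877/(-16145) = -877*(-1/16145) = 877/16145 ≈ 0.054320)
v - S = 32855/2 - 1*877/16145 = 32855/2 - 877/16145 = 530442221/32290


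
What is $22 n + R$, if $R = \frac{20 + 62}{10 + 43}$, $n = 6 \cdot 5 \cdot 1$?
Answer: $\frac{35062}{53} \approx 661.55$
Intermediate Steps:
$n = 30$ ($n = 30 \cdot 1 = 30$)
$R = \frac{82}{53} \approx 1.5472$
$22 n + R = 22 \cdot 30 + \frac{82}{53} = 660 + \frac{82}{53} = \frac{35062}{53}$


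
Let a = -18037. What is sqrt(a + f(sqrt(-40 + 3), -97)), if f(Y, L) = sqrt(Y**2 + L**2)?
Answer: sqrt(-18037 + 2*sqrt(2343)) ≈ 133.94*I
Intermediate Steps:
f(Y, L) = sqrt(L**2 + Y**2)
sqrt(a + f(sqrt(-40 + 3), -97)) = sqrt(-18037 + sqrt((-97)**2 + (sqrt(-40 + 3))**2)) = sqrt(-18037 + sqrt(9409 + (sqrt(-37))**2)) = sqrt(-18037 + sqrt(9409 + (I*sqrt(37))**2)) = sqrt(-18037 + sqrt(9409 - 37)) = sqrt(-18037 + sqrt(9372)) = sqrt(-18037 + 2*sqrt(2343))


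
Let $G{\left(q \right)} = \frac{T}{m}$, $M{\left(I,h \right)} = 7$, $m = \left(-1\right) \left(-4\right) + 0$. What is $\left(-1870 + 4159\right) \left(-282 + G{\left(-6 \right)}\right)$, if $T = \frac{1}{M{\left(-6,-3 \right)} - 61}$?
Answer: $- \frac{46476619}{72} \approx -6.4551 \cdot 10^{5}$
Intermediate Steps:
$m = 4$ ($m = 4 + 0 = 4$)
$T = - \frac{1}{54}$ ($T = \frac{1}{7 - 61} = \frac{1}{-54} = - \frac{1}{54} \approx -0.018519$)
$G{\left(q \right)} = - \frac{1}{216}$ ($G{\left(q \right)} = - \frac{1}{54 \cdot 4} = \left(- \frac{1}{54}\right) \frac{1}{4} = - \frac{1}{216}$)
$\left(-1870 + 4159\right) \left(-282 + G{\left(-6 \right)}\right) = \left(-1870 + 4159\right) \left(-282 - \frac{1}{216}\right) = 2289 \left(- \frac{60913}{216}\right) = - \frac{46476619}{72}$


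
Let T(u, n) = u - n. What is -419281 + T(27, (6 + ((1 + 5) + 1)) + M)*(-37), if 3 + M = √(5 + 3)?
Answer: -419910 + 74*√2 ≈ -4.1981e+5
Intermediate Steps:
M = -3 + 2*√2 (M = -3 + √(5 + 3) = -3 + √8 = -3 + 2*√2 ≈ -0.17157)
-419281 + T(27, (6 + ((1 + 5) + 1)) + M)*(-37) = -419281 + (27 - ((6 + ((1 + 5) + 1)) + (-3 + 2*√2)))*(-37) = -419281 + (27 - ((6 + (6 + 1)) + (-3 + 2*√2)))*(-37) = -419281 + (27 - ((6 + 7) + (-3 + 2*√2)))*(-37) = -419281 + (27 - (13 + (-3 + 2*√2)))*(-37) = -419281 + (27 - (10 + 2*√2))*(-37) = -419281 + (27 + (-10 - 2*√2))*(-37) = -419281 + (17 - 2*√2)*(-37) = -419281 + (-629 + 74*√2) = -419910 + 74*√2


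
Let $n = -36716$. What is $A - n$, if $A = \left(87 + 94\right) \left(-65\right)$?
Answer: $24951$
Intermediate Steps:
$A = -11765$ ($A = 181 \left(-65\right) = -11765$)
$A - n = -11765 - -36716 = -11765 + 36716 = 24951$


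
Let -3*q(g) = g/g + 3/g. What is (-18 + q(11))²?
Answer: 369664/1089 ≈ 339.45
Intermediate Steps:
q(g) = -⅓ - 1/g (q(g) = -(g/g + 3/g)/3 = -(1 + 3/g)/3 = -⅓ - 1/g)
(-18 + q(11))² = (-18 + (⅓)*(-3 - 1*11)/11)² = (-18 + (⅓)*(1/11)*(-3 - 11))² = (-18 + (⅓)*(1/11)*(-14))² = (-18 - 14/33)² = (-608/33)² = 369664/1089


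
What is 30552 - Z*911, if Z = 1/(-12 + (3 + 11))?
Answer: 60193/2 ≈ 30097.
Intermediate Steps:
Z = 1/2 (Z = 1/(-12 + 14) = 1/2 ≈ 0.50000)
30552 - Z*911 = 30552 - 911/2 = 60193/2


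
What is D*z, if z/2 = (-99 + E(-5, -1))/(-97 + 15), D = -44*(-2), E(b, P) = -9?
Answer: 9504/41 ≈ 231.80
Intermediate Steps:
D = 88
z = 108/41 (z = 2*((-99 - 9)/(-97 + 15)) = 2*(-108/(-82)) = 2*(-108*(-1/82)) = 2*(54/41) = 108/41 ≈ 2.6341)
D*z = 88*(108/41) = 9504/41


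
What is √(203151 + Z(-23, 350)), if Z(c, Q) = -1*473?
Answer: √202678 ≈ 450.20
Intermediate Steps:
Z(c, Q) = -473
√(203151 + Z(-23, 350)) = √(203151 - 473) = √202678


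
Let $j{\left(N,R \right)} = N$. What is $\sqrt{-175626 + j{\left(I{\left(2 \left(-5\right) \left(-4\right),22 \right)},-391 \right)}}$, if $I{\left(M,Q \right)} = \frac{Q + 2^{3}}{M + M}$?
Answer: $\frac{i \sqrt{2810010}}{4} \approx 419.08 i$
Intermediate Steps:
$I{\left(M,Q \right)} = \frac{8 + Q}{2 M}$ ($I{\left(M,Q \right)} = \frac{Q + 8}{2 M} = \left(8 + Q\right) \frac{1}{2 M} = \frac{8 + Q}{2 M}$)
$\sqrt{-175626 + j{\left(I{\left(2 \left(-5\right) \left(-4\right),22 \right)},-391 \right)}} = \sqrt{-175626 + \frac{8 + 22}{2 \cdot 2 \left(-5\right) \left(-4\right)}} = \sqrt{-175626 + \frac{1}{2} \frac{1}{\left(-10\right) \left(-4\right)} 30} = \sqrt{-175626 + \frac{1}{2} \cdot \frac{1}{40} \cdot 30} = \sqrt{-175626 + \frac{3}{8}} = \sqrt{- \frac{1405005}{8}} = \frac{i \sqrt{2810010}}{4}$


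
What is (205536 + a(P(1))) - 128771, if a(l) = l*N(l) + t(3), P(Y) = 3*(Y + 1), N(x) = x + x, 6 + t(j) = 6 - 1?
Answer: 76836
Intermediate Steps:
t(j) = -1 (t(j) = -6 + (6 - 1) = -6 + 5 = -1)
N(x) = 2*x
P(Y) = 3 + 3*Y (P(Y) = 3*(1 + Y) = 3 + 3*Y)
a(l) = -1 + 2*l**2 (a(l) = l*(2*l) - 1 = 2*l**2 - 1 = -1 + 2*l**2)
(205536 + a(P(1))) - 128771 = (205536 + (-1 + 2*(3 + 3*1)**2)) - 128771 = (205536 + (-1 + 2*(3 + 3)**2)) - 128771 = (205536 + (-1 + 2*6**2)) - 128771 = (205536 + (-1 + 2*36)) - 128771 = (205536 + (-1 + 72)) - 128771 = (205536 + 71) - 128771 = 205607 - 128771 = 76836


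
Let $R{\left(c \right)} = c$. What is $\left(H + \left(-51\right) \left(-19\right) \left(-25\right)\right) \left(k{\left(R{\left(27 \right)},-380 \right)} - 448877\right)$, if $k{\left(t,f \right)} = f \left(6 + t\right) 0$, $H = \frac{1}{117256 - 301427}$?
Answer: $\frac{154052600153804}{14167} \approx 1.0874 \cdot 10^{10}$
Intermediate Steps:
$H = - \frac{1}{184171}$ ($H = \frac{1}{-184171} = - \frac{1}{184171} \approx -5.4297 \cdot 10^{-6}$)
$k{\left(t,f \right)} = 0$ ($k{\left(t,f \right)} = f 0 = 0$)
$\left(H + \left(-51\right) \left(-19\right) \left(-25\right)\right) \left(k{\left(R{\left(27 \right)},-380 \right)} - 448877\right) = \left(- \frac{1}{184171} + \left(-51\right) \left(-19\right) \left(-25\right)\right) \left(0 - 448877\right) = \left(- \frac{1}{184171} + 969 \left(-25\right)\right) \left(-448877\right) = \left(- \frac{1}{184171} - 24225\right) \left(-448877\right) = \left(- \frac{4461542476}{184171}\right) \left(-448877\right) = \frac{154052600153804}{14167}$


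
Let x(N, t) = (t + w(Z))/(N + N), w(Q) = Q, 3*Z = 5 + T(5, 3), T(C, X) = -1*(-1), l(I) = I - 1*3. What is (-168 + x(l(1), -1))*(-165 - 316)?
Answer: 323713/4 ≈ 80928.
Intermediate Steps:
l(I) = -3 + I (l(I) = I - 3 = -3 + I)
T(C, X) = 1
Z = 2 (Z = (5 + 1)/3 = (1/3)*6 = 2)
x(N, t) = (2 + t)/(2*N) (x(N, t) = (t + 2)/(N + N) = (2 + t)/((2*N)) = (2 + t)*(1/(2*N)) = (2 + t)/(2*N))
(-168 + x(l(1), -1))*(-165 - 316) = (-168 + (2 - 1)/(2*(-3 + 1)))*(-165 - 316) = (-168 + (1/2)*1/(-2))*(-481) = (-168 + (1/2)*(-1/2)*1)*(-481) = (-168 - 1/4)*(-481) = -673/4*(-481) = 323713/4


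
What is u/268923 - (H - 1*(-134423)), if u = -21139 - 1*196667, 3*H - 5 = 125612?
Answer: -47410087732/268923 ≈ -1.7630e+5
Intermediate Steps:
H = 125617/3 (H = 5/3 + (⅓)*125612 = 5/3 + 125612/3 = 125617/3 ≈ 41872.)
u = -217806 (u = -21139 - 196667 = -217806)
u/268923 - (H - 1*(-134423)) = -217806/268923 - (125617/3 - 1*(-134423)) = -217806*1/268923 - (125617/3 + 134423) = -72602/89641 - 1*528886/3 = -72602/89641 - 528886/3 = -47410087732/268923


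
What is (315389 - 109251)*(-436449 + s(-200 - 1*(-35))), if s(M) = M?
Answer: -90002736732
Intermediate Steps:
(315389 - 109251)*(-436449 + s(-200 - 1*(-35))) = (315389 - 109251)*(-436449 + (-200 - 1*(-35))) = 206138*(-436449 + (-200 + 35)) = 206138*(-436449 - 165) = 206138*(-436614) = -90002736732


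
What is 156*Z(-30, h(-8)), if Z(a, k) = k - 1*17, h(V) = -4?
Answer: -3276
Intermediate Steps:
Z(a, k) = -17 + k (Z(a, k) = k - 17 = -17 + k)
156*Z(-30, h(-8)) = 156*(-17 - 4) = 156*(-21) = -3276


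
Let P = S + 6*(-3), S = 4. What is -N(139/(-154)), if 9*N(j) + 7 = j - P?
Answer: -313/462 ≈ -0.67749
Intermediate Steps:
P = -14 (P = 4 + 6*(-3) = 4 - 18 = -14)
N(j) = 7/9 + j/9 (N(j) = -7/9 + (j - 1*(-14))/9 = -7/9 + (j + 14)/9 = -7/9 + (14 + j)/9 = -7/9 + (14/9 + j/9) = 7/9 + j/9)
-N(139/(-154)) = -(7/9 + (139/(-154))/9) = -(7/9 + (139*(-1/154))/9) = -(7/9 + (⅑)*(-139/154)) = -(7/9 - 139/1386) = -1*313/462 = -313/462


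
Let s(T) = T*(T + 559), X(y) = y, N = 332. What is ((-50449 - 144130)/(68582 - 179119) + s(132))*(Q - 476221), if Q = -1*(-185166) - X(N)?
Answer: -419701156260243/15791 ≈ -2.6579e+10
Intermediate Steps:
s(T) = T*(559 + T)
Q = 184834 (Q = -1*(-185166) - 1*332 = 185166 - 332 = 184834)
((-50449 - 144130)/(68582 - 179119) + s(132))*(Q - 476221) = ((-50449 - 144130)/(68582 - 179119) + 132*(559 + 132))*(184834 - 476221) = (-194579/(-110537) + 132*691)*(-291387) = (-194579*(-1/110537) + 91212)*(-291387) = (27797/15791 + 91212)*(-291387) = (1440356489/15791)*(-291387) = -419701156260243/15791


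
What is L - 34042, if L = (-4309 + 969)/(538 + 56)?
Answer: -10112144/297 ≈ -34048.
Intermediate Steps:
L = -1670/297 (L = -3340/594 = -3340*1/594 = -1670/297 ≈ -5.6229)
L - 34042 = -1670/297 - 34042 = -10112144/297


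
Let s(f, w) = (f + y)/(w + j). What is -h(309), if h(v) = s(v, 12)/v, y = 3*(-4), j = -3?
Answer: -11/103 ≈ -0.10680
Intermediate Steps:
y = -12
s(f, w) = (-12 + f)/(-3 + w) (s(f, w) = (f - 12)/(w - 3) = (-12 + f)/(-3 + w))
h(v) = (-4/3 + v/9)/v (h(v) = ((-12 + v)/(-3 + 12))/v = ((-12 + v)/9)/v = (-4/3 + v/9)/v)
-h(309) = -(-12 + 309)/(9*309) = -297/(9*309) = -1*11/103 = -11/103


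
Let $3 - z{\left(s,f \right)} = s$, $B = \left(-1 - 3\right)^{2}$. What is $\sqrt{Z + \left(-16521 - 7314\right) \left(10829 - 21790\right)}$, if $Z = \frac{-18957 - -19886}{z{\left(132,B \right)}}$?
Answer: $\frac{\sqrt{4347551573994}}{129} \approx 16163.0$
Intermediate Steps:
$B = 16$ ($B = \left(-4\right)^{2} = 16$)
$z{\left(s,f \right)} = 3 - s$
$Z = - \frac{929}{129}$ ($Z = \frac{-18957 - -19886}{3 - 132} = \frac{-18957 + 19886}{3 - 132} = \frac{929}{-129} = 929 \left(- \frac{1}{129}\right) = - \frac{929}{129} \approx -7.2016$)
$\sqrt{Z + \left(-16521 - 7314\right) \left(10829 - 21790\right)} = \sqrt{- \frac{929}{129} + \left(-16521 - 7314\right) \left(10829 - 21790\right)} = \sqrt{- \frac{929}{129} - -261255435} = \sqrt{- \frac{929}{129} + 261255435} = \sqrt{\frac{33701950186}{129}} = \frac{\sqrt{4347551573994}}{129}$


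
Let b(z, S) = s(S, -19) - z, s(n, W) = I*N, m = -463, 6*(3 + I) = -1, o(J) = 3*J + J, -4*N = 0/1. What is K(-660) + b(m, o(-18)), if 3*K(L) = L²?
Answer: 145663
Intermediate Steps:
N = 0 (N = -0/1 = -0 = -¼*0 = 0)
o(J) = 4*J
I = -19/6 (I = -3 + (⅙)*(-1) = -3 - ⅙ = -19/6 ≈ -3.1667)
s(n, W) = 0 (s(n, W) = -19/6*0 = 0)
K(L) = L²/3
b(z, S) = -z (b(z, S) = 0 - z = -z)
K(-660) + b(m, o(-18)) = (⅓)*(-660)² - 1*(-463) = (⅓)*435600 + 463 = 145200 + 463 = 145663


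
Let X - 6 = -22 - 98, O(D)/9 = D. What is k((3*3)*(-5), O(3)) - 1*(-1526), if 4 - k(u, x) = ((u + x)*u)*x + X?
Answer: -20226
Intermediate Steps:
O(D) = 9*D
X = -114 (X = 6 + (-22 - 98) = 6 - 120 = -114)
k(u, x) = 118 - u*x*(u + x) (k(u, x) = 4 - (((u + x)*u)*x - 114) = 4 - ((u*(u + x))*x - 114) = 4 - (u*x*(u + x) - 114) = 4 - (-114 + u*x*(u + x)) = 4 + (114 - u*x*(u + x)) = 118 - u*x*(u + x))
k((3*3)*(-5), O(3)) - 1*(-1526) = (118 - (3*3)*(-5)*(9*3)² - 9*3*((3*3)*(-5))²) - 1*(-1526) = (118 - 1*9*(-5)*27² - 1*27*(9*(-5))²) + 1526 = (118 - 1*(-45)*729 - 1*27*(-45)²) + 1526 = (118 + 32805 - 1*27*2025) + 1526 = (118 + 32805 - 54675) + 1526 = -21752 + 1526 = -20226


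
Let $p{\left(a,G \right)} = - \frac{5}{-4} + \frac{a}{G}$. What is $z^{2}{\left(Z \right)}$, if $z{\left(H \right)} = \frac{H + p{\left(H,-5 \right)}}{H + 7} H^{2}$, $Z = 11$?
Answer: $\frac{65723449}{14400} \approx 4564.1$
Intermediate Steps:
$p{\left(a,G \right)} = \frac{5}{4} + \frac{a}{G}$ ($p{\left(a,G \right)} = \left(-5\right) \left(- \frac{1}{4}\right) + \frac{a}{G} = \frac{5}{4} + \frac{a}{G}$)
$z{\left(H \right)} = \frac{H^{2} \left(\frac{5}{4} + \frac{4 H}{5}\right)}{7 + H}$ ($z{\left(H \right)} = \frac{H + \left(\frac{5}{4} + \frac{H}{-5}\right)}{H + 7} H^{2} = \frac{H + \left(\frac{5}{4} + H \left(- \frac{1}{5}\right)\right)}{7 + H} H^{2} = \frac{H - \left(- \frac{5}{4} + \frac{H}{5}\right)}{7 + H} H^{2} = \frac{\frac{5}{4} + \frac{4 H}{5}}{7 + H} H^{2} = \frac{H^{2} \left(\frac{5}{4} + \frac{4 H}{5}\right)}{7 + H}$)
$z^{2}{\left(Z \right)} = \left(\frac{11^{2} \left(25 + 16 \cdot 11\right)}{20 \left(7 + 11\right)}\right)^{2} = \left(\frac{1}{20} \cdot 121 \cdot \frac{1}{18} \left(25 + 176\right)\right)^{2} = \left(\frac{1}{20} \cdot 121 \cdot \frac{1}{18} \cdot 201\right)^{2} = \left(\frac{8107}{120}\right)^{2} = \frac{65723449}{14400}$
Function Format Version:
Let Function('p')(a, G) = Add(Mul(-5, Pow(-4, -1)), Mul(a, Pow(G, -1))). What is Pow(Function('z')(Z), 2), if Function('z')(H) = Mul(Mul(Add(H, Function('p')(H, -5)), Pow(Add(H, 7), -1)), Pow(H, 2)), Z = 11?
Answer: Rational(65723449, 14400) ≈ 4564.1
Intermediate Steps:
Function('p')(a, G) = Add(Rational(5, 4), Mul(a, Pow(G, -1))) (Function('p')(a, G) = Add(Mul(-5, Rational(-1, 4)), Mul(a, Pow(G, -1))) = Add(Rational(5, 4), Mul(a, Pow(G, -1))))
Function('z')(H) = Mul(Pow(H, 2), Pow(Add(7, H), -1), Add(Rational(5, 4), Mul(Rational(4, 5), H))) (Function('z')(H) = Mul(Mul(Add(H, Add(Rational(5, 4), Mul(H, Pow(-5, -1)))), Pow(Add(H, 7), -1)), Pow(H, 2)) = Mul(Mul(Add(H, Add(Rational(5, 4), Mul(H, Rational(-1, 5)))), Pow(Add(7, H), -1)), Pow(H, 2)) = Mul(Mul(Add(H, Add(Rational(5, 4), Mul(Rational(-1, 5), H))), Pow(Add(7, H), -1)), Pow(H, 2)) = Mul(Mul(Add(Rational(5, 4), Mul(Rational(4, 5), H)), Pow(Add(7, H), -1)), Pow(H, 2)) = Mul(Mul(Pow(Add(7, H), -1), Add(Rational(5, 4), Mul(Rational(4, 5), H))), Pow(H, 2)) = Mul(Pow(H, 2), Pow(Add(7, H), -1), Add(Rational(5, 4), Mul(Rational(4, 5), H))))
Pow(Function('z')(Z), 2) = Pow(Mul(Rational(1, 20), Pow(11, 2), Pow(Add(7, 11), -1), Add(25, Mul(16, 11))), 2) = Pow(Mul(Rational(1, 20), 121, Pow(18, -1), Add(25, 176)), 2) = Pow(Mul(Rational(1, 20), 121, Rational(1, 18), 201), 2) = Pow(Rational(8107, 120), 2) = Rational(65723449, 14400)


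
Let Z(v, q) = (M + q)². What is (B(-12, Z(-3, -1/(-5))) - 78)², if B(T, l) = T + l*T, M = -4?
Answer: 43322724/625 ≈ 69316.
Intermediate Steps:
Z(v, q) = (-4 + q)²
B(T, l) = T + T*l
(B(-12, Z(-3, -1/(-5))) - 78)² = (-12*(1 + (-4 - 1/(-5))²) - 78)² = (-12*(1 + (-4 - 1*(-⅕))²) - 78)² = (-12*(1 + (-4 + ⅕)²) - 78)² = (-12*(1 + (-19/5)²) - 78)² = (-12*(1 + 361/25) - 78)² = (-12*386/25 - 78)² = (-4632/25 - 78)² = (-6582/25)² = 43322724/625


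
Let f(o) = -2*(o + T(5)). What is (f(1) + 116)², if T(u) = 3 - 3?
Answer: 12996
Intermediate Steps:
T(u) = 0
f(o) = -2*o (f(o) = -2*(o + 0) = -2*o)
(f(1) + 116)² = (-2*1 + 116)² = (-2 + 116)² = 114² = 12996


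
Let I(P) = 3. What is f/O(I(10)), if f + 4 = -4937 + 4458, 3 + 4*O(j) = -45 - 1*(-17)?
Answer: 1932/31 ≈ 62.323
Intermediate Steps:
O(j) = -31/4 (O(j) = -¾ + (-45 - 1*(-17))/4 = -¾ + (-45 + 17)/4 = -¾ + (¼)*(-28) = -¾ - 7 = -31/4)
f = -483 (f = -4 + (-4937 + 4458) = -4 - 479 = -483)
f/O(I(10)) = -483/(-31/4) = -483*(-4/31) = 1932/31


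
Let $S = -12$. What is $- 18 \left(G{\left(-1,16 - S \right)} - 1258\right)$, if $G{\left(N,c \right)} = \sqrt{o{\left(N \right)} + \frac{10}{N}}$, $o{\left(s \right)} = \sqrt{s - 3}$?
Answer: $22644 - 18 \sqrt{-10 + 2 i} \approx 22638.0 - 57.202 i$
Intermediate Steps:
$o{\left(s \right)} = \sqrt{-3 + s}$
$G{\left(N,c \right)} = \sqrt{\sqrt{-3 + N} + \frac{10}{N}}$
$- 18 \left(G{\left(-1,16 - S \right)} - 1258\right) = - 18 \left(\sqrt{\sqrt{-3 - 1} + \frac{10}{-1}} - 1258\right) = - 18 \left(\sqrt{\sqrt{-4} + 10 \left(-1\right)} - 1258\right) = - 18 \left(\sqrt{2 i - 10} - 1258\right) = - 18 \left(\sqrt{-10 + 2 i} - 1258\right) = - 18 \left(-1258 + \sqrt{-10 + 2 i}\right) = 22644 - 18 \sqrt{-10 + 2 i}$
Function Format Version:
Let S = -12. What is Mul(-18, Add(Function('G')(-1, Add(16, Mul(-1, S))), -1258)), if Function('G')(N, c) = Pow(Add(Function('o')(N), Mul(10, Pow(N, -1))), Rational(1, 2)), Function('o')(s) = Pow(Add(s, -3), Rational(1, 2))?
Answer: Add(22644, Mul(-18, Pow(Add(-10, Mul(2, I)), Rational(1, 2)))) ≈ Add(22638., Mul(-57.202, I))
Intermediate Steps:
Function('o')(s) = Pow(Add(-3, s), Rational(1, 2))
Function('G')(N, c) = Pow(Add(Pow(Add(-3, N), Rational(1, 2)), Mul(10, Pow(N, -1))), Rational(1, 2))
Mul(-18, Add(Function('G')(-1, Add(16, Mul(-1, S))), -1258)) = Mul(-18, Add(Pow(Add(Pow(Add(-3, -1), Rational(1, 2)), Mul(10, Pow(-1, -1))), Rational(1, 2)), -1258)) = Mul(-18, Add(Pow(Add(Pow(-4, Rational(1, 2)), Mul(10, -1)), Rational(1, 2)), -1258)) = Mul(-18, Add(Pow(Add(Mul(2, I), -10), Rational(1, 2)), -1258)) = Mul(-18, Add(Pow(Add(-10, Mul(2, I)), Rational(1, 2)), -1258)) = Mul(-18, Add(-1258, Pow(Add(-10, Mul(2, I)), Rational(1, 2)))) = Add(22644, Mul(-18, Pow(Add(-10, Mul(2, I)), Rational(1, 2))))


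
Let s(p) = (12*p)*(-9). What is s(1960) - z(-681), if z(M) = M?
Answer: -210999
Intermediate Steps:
s(p) = -108*p
s(1960) - z(-681) = -108*1960 - 1*(-681) = -211680 + 681 = -210999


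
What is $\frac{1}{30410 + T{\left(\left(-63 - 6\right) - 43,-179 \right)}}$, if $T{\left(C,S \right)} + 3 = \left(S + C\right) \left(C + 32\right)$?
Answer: $\frac{1}{53687} \approx 1.8626 \cdot 10^{-5}$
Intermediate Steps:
$T{\left(C,S \right)} = -3 + \left(32 + C\right) \left(C + S\right)$ ($T{\left(C,S \right)} = -3 + \left(S + C\right) \left(C + 32\right) = -3 + \left(C + S\right) \left(32 + C\right) = -3 + \left(32 + C\right) \left(C + S\right)$)
$\frac{1}{30410 + T{\left(\left(-63 - 6\right) - 43,-179 \right)}} = \frac{1}{30410 + \left(-3 + \left(\left(-63 - 6\right) - 43\right)^{2} + 32 \left(\left(-63 - 6\right) - 43\right) + 32 \left(-179\right) + \left(\left(-63 - 6\right) - 43\right) \left(-179\right)\right)} = \frac{1}{30410 + \left(-3 + \left(\left(-63 - 6\right) - 43\right)^{2} + 32 \left(\left(-63 - 6\right) - 43\right) - 5728 + \left(\left(-63 - 6\right) - 43\right) \left(-179\right)\right)} = \frac{1}{30410 + \left(-3 + \left(-69 - 43\right)^{2} + 32 \left(-69 - 43\right) - 5728 + \left(-69 - 43\right) \left(-179\right)\right)} = \frac{1}{30410 - \left(-10733 - 12544\right)} = \frac{1}{30410 - -23277} = \frac{1}{30410 + 23277} = \frac{1}{53687}$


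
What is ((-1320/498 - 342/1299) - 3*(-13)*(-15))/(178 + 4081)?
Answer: -21129037/153064201 ≈ -0.13804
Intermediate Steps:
((-1320/498 - 342/1299) - 3*(-13)*(-15))/(178 + 4081) = ((-1320*1/498 - 342*1/1299) + 39*(-15))/4259 = ((-220/83 - 114/433) - 585)*(1/4259) = (-104722/35939 - 585)*(1/4259) = -21129037/35939*1/4259 = -21129037/153064201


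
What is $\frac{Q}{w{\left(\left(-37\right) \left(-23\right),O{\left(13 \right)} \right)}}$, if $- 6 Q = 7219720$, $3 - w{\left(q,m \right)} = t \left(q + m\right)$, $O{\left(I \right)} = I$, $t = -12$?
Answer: $- \frac{3609860}{31113} \approx -116.02$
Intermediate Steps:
$w{\left(q,m \right)} = 3 + 12 m + 12 q$ ($w{\left(q,m \right)} = 3 - - 12 \left(q + m\right) = 3 - - 12 \left(m + q\right) = 3 - \left(- 12 m - 12 q\right) = 3 + \left(12 m + 12 q\right) = 3 + 12 m + 12 q$)
$Q = - \frac{3609860}{3}$ ($Q = \left(- \frac{1}{6}\right) 7219720 = - \frac{3609860}{3} \approx -1.2033 \cdot 10^{6}$)
$\frac{Q}{w{\left(\left(-37\right) \left(-23\right),O{\left(13 \right)} \right)}} = - \frac{3609860}{3 \left(3 + 12 \cdot 13 + 12 \left(\left(-37\right) \left(-23\right)\right)\right)} = - \frac{3609860}{3 \left(3 + 156 + 12 \cdot 851\right)} = - \frac{3609860}{3 \left(3 + 156 + 10212\right)} = - \frac{3609860}{3 \cdot 10371} = \left(- \frac{3609860}{3}\right) \frac{1}{10371} = - \frac{3609860}{31113}$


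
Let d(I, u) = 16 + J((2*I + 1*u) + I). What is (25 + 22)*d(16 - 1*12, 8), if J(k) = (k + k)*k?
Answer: 38352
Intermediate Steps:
J(k) = 2*k**2 (J(k) = (2*k)*k = 2*k**2)
d(I, u) = 16 + 2*(u + 3*I)**2 (d(I, u) = 16 + 2*((2*I + 1*u) + I)**2 = 16 + 2*((2*I + u) + I)**2 = 16 + 2*((u + 2*I) + I)**2 = 16 + 2*(u + 3*I)**2)
(25 + 22)*d(16 - 1*12, 8) = (25 + 22)*(16 + 2*(8 + 3*(16 - 1*12))**2) = 47*(16 + 2*(8 + 3*(16 - 12))**2) = 47*(16 + 2*(8 + 3*4)**2) = 47*(16 + 2*(8 + 12)**2) = 47*(16 + 2*20**2) = 47*(16 + 2*400) = 47*(16 + 800) = 47*816 = 38352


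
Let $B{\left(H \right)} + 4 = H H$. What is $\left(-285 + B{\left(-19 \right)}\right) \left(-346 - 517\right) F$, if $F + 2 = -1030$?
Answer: $64124352$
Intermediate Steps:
$F = -1032$ ($F = -2 - 1030 = -1032$)
$B{\left(H \right)} = -4 + H^{2}$ ($B{\left(H \right)} = -4 + H H = -4 + H^{2}$)
$\left(-285 + B{\left(-19 \right)}\right) \left(-346 - 517\right) F = \left(-285 - \left(4 - \left(-19\right)^{2}\right)\right) \left(-346 - 517\right) \left(-1032\right) = \left(-285 + \left(-4 + 361\right)\right) \left(-863\right) \left(-1032\right) = \left(-285 + 357\right) \left(-863\right) \left(-1032\right) = 72 \left(-863\right) \left(-1032\right) = \left(-62136\right) \left(-1032\right) = 64124352$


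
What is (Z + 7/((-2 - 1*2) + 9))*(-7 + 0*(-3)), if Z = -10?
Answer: 301/5 ≈ 60.200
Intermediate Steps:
(Z + 7/((-2 - 1*2) + 9))*(-7 + 0*(-3)) = (-10 + 7/((-2 - 1*2) + 9))*(-7 + 0*(-3)) = (-10 + 7/((-2 - 2) + 9))*(-7 + 0) = (-10 + 7/(-4 + 9))*(-7) = (-10 + 7/5)*(-7) = -43/5*(-7) = 301/5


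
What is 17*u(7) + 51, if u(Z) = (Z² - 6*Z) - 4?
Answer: 102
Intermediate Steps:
u(Z) = -4 + Z² - 6*Z
17*u(7) + 51 = 17*(-4 + 7² - 6*7) + 51 = 17*(-4 + 49 - 42) + 51 = 17*3 + 51 = 51 + 51 = 102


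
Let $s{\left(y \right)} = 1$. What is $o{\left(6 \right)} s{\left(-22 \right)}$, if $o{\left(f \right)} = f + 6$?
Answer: $12$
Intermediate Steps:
$o{\left(f \right)} = 6 + f$
$o{\left(6 \right)} s{\left(-22 \right)} = \left(6 + 6\right) 1 = 12 \cdot 1 = 12$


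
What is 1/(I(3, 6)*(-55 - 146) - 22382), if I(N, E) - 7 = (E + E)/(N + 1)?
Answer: -1/24392 ≈ -4.0997e-5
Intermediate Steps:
I(N, E) = 7 + 2*E/(1 + N) (I(N, E) = 7 + (E + E)/(N + 1) = 7 + (2*E)/(1 + N) = 7 + 2*E/(1 + N))
1/(I(3, 6)*(-55 - 146) - 22382) = 1/(((7 + 2*6 + 7*3)/(1 + 3))*(-55 - 146) - 22382) = 1/(((7 + 12 + 21)/4)*(-201) - 22382) = 1/(((¼)*40)*(-201) - 22382) = 1/(10*(-201) - 22382) = 1/(-2010 - 22382) = 1/(-24392) = -1/24392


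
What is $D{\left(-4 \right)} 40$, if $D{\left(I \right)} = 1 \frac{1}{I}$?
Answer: $-10$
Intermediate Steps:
$D{\left(I \right)} = \frac{1}{I}$
$D{\left(-4 \right)} 40 = \frac{1}{-4} \cdot 40 = \left(- \frac{1}{4}\right) 40 = -10$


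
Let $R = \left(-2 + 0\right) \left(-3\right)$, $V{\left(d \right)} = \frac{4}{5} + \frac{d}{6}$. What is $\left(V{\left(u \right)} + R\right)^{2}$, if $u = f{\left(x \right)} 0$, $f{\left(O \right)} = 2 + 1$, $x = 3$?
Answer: $\frac{1156}{25} \approx 46.24$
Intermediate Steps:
$f{\left(O \right)} = 3$
$u = 0$ ($u = 3 \cdot 0 = 0$)
$V{\left(d \right)} = \frac{4}{5} + \frac{d}{6}$ ($V{\left(d \right)} = 4 \cdot \frac{1}{5} + d \frac{1}{6} = \frac{4}{5} + \frac{d}{6}$)
$R = 6$ ($R = \left(-2\right) \left(-3\right) = 6$)
$\left(V{\left(u \right)} + R\right)^{2} = \left(\left(\frac{4}{5} + \frac{1}{6} \cdot 0\right) + 6\right)^{2} = \left(\left(\frac{4}{5} + 0\right) + 6\right)^{2} = \left(\frac{4}{5} + 6\right)^{2} = \left(\frac{34}{5}\right)^{2} = \frac{1156}{25}$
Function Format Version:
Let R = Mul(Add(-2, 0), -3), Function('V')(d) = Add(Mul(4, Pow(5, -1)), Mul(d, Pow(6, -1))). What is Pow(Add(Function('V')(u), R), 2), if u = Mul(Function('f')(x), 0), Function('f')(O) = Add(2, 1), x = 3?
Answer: Rational(1156, 25) ≈ 46.240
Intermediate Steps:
Function('f')(O) = 3
u = 0 (u = Mul(3, 0) = 0)
Function('V')(d) = Add(Rational(4, 5), Mul(Rational(1, 6), d)) (Function('V')(d) = Add(Mul(4, Rational(1, 5)), Mul(d, Rational(1, 6))) = Add(Rational(4, 5), Mul(Rational(1, 6), d)))
R = 6 (R = Mul(-2, -3) = 6)
Pow(Add(Function('V')(u), R), 2) = Pow(Add(Add(Rational(4, 5), Mul(Rational(1, 6), 0)), 6), 2) = Pow(Add(Add(Rational(4, 5), 0), 6), 2) = Pow(Add(Rational(4, 5), 6), 2) = Pow(Rational(34, 5), 2) = Rational(1156, 25)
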